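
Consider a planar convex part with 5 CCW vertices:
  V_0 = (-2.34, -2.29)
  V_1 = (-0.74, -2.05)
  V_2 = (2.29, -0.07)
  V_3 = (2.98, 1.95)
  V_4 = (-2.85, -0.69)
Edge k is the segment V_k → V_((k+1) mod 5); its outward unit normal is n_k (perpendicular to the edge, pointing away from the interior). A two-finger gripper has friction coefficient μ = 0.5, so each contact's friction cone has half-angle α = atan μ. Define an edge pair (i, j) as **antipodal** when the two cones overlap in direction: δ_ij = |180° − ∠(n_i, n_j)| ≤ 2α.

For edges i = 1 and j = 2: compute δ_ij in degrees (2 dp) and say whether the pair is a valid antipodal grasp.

δ = 142.02°, invalid

α = atan 0.5 = 26.57°;  2α = 53.13°
edge 1: e_1 = (+3.03, +1.98);  n_1 = (+0.5470, -0.8371)
edge 2: e_2 = (+0.69, +2.02);  n_2 = (+0.9463, -0.3232)
∠(n_1, n_2) = 37.98°
δ = |180° − 37.98°| = 142.02°
142.02° > 2α = 53.13°  →  invalid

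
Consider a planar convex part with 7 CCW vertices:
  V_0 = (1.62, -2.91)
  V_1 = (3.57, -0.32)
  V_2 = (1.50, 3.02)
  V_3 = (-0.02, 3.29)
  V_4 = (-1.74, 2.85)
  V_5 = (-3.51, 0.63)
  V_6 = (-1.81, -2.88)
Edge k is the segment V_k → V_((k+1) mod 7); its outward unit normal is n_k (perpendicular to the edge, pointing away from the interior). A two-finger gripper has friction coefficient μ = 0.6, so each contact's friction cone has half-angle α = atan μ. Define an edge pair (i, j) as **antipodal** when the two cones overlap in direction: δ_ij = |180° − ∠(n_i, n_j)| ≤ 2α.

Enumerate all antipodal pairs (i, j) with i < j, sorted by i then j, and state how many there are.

count = 8; pairs: (0,3), (0,4), (1,5), (1,6), (2,5), (2,6), (3,6), (4,6)

α = atan 0.6 = 30.96°;  2α = 61.93°
n_0 = (+0.7989, -0.6015)
n_1 = (+0.8500, +0.5268)
n_2 = (+0.1749, +0.9846)
n_3 = (-0.2478, +0.9688)
n_4 = (-0.7819, +0.6234)
n_5 = (-0.9000, -0.4359)
n_6 = (-0.0087, -1.0000)
  (0,1): δ = 111.24°  ·
  (0,2): δ = 63.10°  ·
  (0,3): δ = 38.67°  ✓
  (0,4): δ = 1.59°  ✓
  (0,5): δ = 62.82°  ·
  (0,6): δ = 126.47°  ·
  (1,2): δ = 131.86°  ·
  (1,3): δ = 107.44°  ·
  (1,4): δ = 70.35°  ·
  (1,5): δ = 5.95°  ✓
  (1,6): δ = 57.71°  ✓
  (2,3): δ = 155.58°  ·
  (2,4): δ = 118.49°  ·
  (2,5): δ = 54.09°  ✓
  (2,6): δ = 9.57°  ✓
  (3,4): δ = 142.91°  ·
  (3,5): δ = 78.51°  ·
  (3,6): δ = 14.85°  ✓
  (4,5): δ = 115.59°  ·
  (4,6): δ = 51.94°  ✓
  (5,6): δ = 116.34°  ·
antipodal pairs: 8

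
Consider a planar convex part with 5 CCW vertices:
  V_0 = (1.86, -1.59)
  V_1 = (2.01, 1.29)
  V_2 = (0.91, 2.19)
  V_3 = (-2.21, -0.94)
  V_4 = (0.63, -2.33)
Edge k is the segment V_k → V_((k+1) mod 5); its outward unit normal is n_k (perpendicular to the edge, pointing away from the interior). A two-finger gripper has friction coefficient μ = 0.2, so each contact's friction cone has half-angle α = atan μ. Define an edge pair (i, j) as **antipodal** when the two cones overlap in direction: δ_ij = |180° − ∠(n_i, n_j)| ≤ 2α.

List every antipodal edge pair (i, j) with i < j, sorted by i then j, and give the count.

count = 2; pairs: (1,3), (2,4)

α = atan 0.2 = 11.31°;  2α = 22.62°
n_0 = (+0.9986, -0.0520)
n_1 = (+0.6332, +0.7740)
n_2 = (-0.7082, +0.7060)
n_3 = (-0.4396, -0.8982)
n_4 = (+0.5155, -0.8569)
  (0,1): δ = 126.31°  ·
  (0,2): δ = 41.93°  ·
  (0,3): δ = 66.90°  ·
  (0,4): δ = 124.01°  ·
  (1,2): δ = 95.62°  ·
  (1,3): δ = 13.21°  ✓
  (1,4): δ = 70.32°  ·
  (2,3): δ = 71.17°  ·
  (2,4): δ = 14.06°  ✓
  (3,4): δ = 122.89°  ·
antipodal pairs: 2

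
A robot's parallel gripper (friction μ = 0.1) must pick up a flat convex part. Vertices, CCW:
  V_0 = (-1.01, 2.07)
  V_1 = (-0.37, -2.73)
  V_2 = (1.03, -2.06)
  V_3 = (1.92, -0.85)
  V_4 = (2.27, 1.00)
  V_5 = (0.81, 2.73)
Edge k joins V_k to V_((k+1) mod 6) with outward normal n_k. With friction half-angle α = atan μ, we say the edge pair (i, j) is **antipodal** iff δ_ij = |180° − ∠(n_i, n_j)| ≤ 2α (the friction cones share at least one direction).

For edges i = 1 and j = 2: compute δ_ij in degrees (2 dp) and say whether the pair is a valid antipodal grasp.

α = atan 0.1 = 5.71°;  2α = 11.42°
edge 1: e_1 = (+1.40, +0.67);  n_1 = (+0.4317, -0.9020)
edge 2: e_2 = (+0.89, +1.21);  n_2 = (+0.8056, -0.5925)
∠(n_1, n_2) = 28.09°
δ = |180° − 28.09°| = 151.91°
151.91° > 2α = 11.42°  →  invalid

δ = 151.91°, invalid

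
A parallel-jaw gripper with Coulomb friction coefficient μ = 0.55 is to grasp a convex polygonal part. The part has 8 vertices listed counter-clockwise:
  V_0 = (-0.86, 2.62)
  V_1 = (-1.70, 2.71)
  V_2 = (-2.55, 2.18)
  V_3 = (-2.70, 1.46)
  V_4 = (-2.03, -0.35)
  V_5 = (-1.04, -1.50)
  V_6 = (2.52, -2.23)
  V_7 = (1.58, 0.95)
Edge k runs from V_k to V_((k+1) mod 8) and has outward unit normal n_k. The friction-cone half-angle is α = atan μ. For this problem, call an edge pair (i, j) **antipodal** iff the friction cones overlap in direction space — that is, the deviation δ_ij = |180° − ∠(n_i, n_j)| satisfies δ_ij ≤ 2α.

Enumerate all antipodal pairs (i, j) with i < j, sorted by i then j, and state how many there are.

count = 9; pairs: (0,4), (0,5), (1,5), (2,6), (3,6), (3,7), (4,6), (4,7), (5,7)

α = atan 0.55 = 28.81°;  2α = 57.62°
n_0 = (+0.1065, +0.9943)
n_1 = (-0.5291, +0.8486)
n_2 = (-0.9790, +0.2040)
n_3 = (-0.9378, -0.3471)
n_4 = (-0.7579, -0.6524)
n_5 = (-0.2009, -0.9796)
n_6 = (+0.9590, +0.2835)
n_7 = (+0.5648, +0.8252)
  (0,1): δ = 141.94°  ·
  (0,2): δ = 95.65°  ·
  (0,3): δ = 63.57°  ·
  (0,4): δ = 43.16°  ✓
  (0,5): δ = 5.47°  ✓
  (0,6): δ = 112.58°  ·
  (0,7): δ = 151.73°  ·
  (1,2): δ = 133.71°  ·
  (1,3): δ = 101.63°  ·
  (1,4): δ = 81.22°  ·
  (1,5): δ = 43.53°  ✓
  (1,6): δ = 74.52°  ·
  (1,7): δ = 113.67°  ·
  (2,3): δ = 147.92°  ·
  (2,4): δ = 127.51°  ·
  (2,5): δ = 89.82°  ·
  (2,6): δ = 28.24°  ✓
  (2,7): δ = 67.38°  ·
  (3,4): δ = 159.59°  ·
  (3,5): δ = 121.90°  ·
  (3,6): δ = 3.85°  ✓
  (3,7): δ = 35.30°  ✓
  (4,5): δ = 142.31°  ·
  (4,6): δ = 24.26°  ✓
  (4,7): δ = 14.89°  ✓
  (5,6): δ = 61.94°  ·
  (5,7): δ = 22.80°  ✓
  (6,7): δ = 140.86°  ·
antipodal pairs: 9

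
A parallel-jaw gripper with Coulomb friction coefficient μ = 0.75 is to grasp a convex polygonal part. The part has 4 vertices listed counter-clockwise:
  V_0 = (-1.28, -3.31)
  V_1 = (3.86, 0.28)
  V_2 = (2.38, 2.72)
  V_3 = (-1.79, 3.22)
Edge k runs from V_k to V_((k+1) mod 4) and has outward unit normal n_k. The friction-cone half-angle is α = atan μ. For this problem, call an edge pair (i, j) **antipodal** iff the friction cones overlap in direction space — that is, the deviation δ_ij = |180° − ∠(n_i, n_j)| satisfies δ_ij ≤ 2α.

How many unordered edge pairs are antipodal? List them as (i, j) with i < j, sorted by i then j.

count = 3; pairs: (0,2), (0,3), (1,3)

α = atan 0.75 = 36.87°;  2α = 73.74°
n_0 = (+0.5726, -0.8198)
n_1 = (+0.8550, +0.5186)
n_2 = (+0.1191, +0.9929)
n_3 = (-0.9970, -0.0779)
  (0,1): δ = 93.69°  ·
  (0,2): δ = 41.77°  ✓
  (0,3): δ = 59.53°  ✓
  (1,2): δ = 128.08°  ·
  (1,3): δ = 26.77°  ✓
  (2,3): δ = 78.70°  ·
antipodal pairs: 3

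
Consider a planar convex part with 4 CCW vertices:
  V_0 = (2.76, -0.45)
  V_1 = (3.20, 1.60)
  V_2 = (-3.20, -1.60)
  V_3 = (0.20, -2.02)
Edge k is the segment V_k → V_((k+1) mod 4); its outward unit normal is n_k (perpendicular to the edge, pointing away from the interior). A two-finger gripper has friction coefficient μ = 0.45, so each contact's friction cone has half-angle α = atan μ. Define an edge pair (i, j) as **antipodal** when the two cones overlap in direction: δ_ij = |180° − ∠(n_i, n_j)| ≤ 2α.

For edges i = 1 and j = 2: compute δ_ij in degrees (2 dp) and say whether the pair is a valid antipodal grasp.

α = atan 0.45 = 24.23°;  2α = 48.46°
edge 1: e_1 = (-6.40, -3.20);  n_1 = (-0.4472, +0.8944)
edge 2: e_2 = (+3.40, -0.42);  n_2 = (-0.1226, -0.9925)
∠(n_1, n_2) = 146.39°
δ = |180° − 146.39°| = 33.61°
33.61° ≤ 2α = 48.46°  →  valid

δ = 33.61°, valid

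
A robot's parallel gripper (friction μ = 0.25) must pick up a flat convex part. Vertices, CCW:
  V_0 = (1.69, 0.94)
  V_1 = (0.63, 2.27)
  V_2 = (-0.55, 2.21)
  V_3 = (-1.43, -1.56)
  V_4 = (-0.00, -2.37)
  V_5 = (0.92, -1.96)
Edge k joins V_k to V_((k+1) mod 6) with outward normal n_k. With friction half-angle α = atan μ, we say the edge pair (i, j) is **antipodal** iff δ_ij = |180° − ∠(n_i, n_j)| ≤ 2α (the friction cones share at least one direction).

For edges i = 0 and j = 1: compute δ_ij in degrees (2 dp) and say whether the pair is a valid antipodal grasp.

α = atan 0.25 = 14.04°;  2α = 28.07°
edge 0: e_0 = (-1.06, +1.33);  n_0 = (+0.7820, +0.6233)
edge 1: e_1 = (-1.18, -0.06);  n_1 = (-0.0508, +0.9987)
∠(n_0, n_1) = 54.36°
δ = |180° − 54.36°| = 125.64°
125.64° > 2α = 28.07°  →  invalid

δ = 125.64°, invalid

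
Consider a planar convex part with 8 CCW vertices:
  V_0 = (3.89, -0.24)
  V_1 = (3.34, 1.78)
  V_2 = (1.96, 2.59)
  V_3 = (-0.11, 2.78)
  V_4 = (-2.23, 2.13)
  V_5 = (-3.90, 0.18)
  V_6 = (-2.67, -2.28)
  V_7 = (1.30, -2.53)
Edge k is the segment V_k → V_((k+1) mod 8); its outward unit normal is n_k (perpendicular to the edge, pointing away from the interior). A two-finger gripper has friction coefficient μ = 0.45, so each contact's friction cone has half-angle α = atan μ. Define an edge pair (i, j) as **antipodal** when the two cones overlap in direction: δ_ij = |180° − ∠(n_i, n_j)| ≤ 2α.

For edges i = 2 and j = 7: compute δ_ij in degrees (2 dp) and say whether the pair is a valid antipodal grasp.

δ = 46.73°, valid

α = atan 0.45 = 24.23°;  2α = 48.46°
edge 2: e_2 = (-2.07, +0.19);  n_2 = (+0.0914, +0.9958)
edge 7: e_7 = (+2.59, +2.29);  n_7 = (+0.6624, -0.7492)
∠(n_2, n_7) = 133.27°
δ = |180° − 133.27°| = 46.73°
46.73° ≤ 2α = 48.46°  →  valid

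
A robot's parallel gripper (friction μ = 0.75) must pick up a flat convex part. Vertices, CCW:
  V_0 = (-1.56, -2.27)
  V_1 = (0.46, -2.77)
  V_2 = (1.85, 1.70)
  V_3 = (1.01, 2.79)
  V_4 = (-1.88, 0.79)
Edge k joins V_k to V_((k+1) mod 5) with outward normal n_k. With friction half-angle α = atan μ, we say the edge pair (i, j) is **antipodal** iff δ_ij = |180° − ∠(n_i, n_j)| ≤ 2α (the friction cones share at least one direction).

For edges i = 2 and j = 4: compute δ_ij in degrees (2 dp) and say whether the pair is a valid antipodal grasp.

α = atan 0.75 = 36.87°;  2α = 73.74°
edge 2: e_2 = (-0.84, +1.09);  n_2 = (+0.7921, +0.6104)
edge 4: e_4 = (+0.32, -3.06);  n_4 = (-0.9946, -0.1040)
∠(n_2, n_4) = 148.35°
δ = |180° − 148.35°| = 31.65°
31.65° ≤ 2α = 73.74°  →  valid

δ = 31.65°, valid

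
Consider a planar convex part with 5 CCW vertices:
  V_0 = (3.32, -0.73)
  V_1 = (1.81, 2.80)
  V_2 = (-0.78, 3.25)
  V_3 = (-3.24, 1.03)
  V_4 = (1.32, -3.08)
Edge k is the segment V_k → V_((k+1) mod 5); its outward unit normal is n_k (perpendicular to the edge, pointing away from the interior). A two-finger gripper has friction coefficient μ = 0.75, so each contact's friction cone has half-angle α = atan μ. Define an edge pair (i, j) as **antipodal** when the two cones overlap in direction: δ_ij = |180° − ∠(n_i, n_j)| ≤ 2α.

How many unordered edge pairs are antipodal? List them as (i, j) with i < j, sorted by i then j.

α = atan 0.75 = 36.87°;  2α = 73.74°
n_0 = (+0.9194, +0.3933)
n_1 = (+0.1712, +0.9852)
n_2 = (-0.6700, +0.7424)
n_3 = (-0.6695, -0.7428)
n_4 = (+0.7615, -0.6481)
  (0,1): δ = 123.02°  ·
  (0,2): δ = 71.10°  ✓
  (0,3): δ = 24.81°  ✓
  (0,4): δ = 116.44°  ·
  (1,2): δ = 128.08°  ·
  (1,3): δ = 32.17°  ✓
  (1,4): δ = 59.46°  ✓
  (2,3): δ = 84.09°  ·
  (2,4): δ = 7.54°  ✓
  (3,4): δ = 88.37°  ·
antipodal pairs: 5

count = 5; pairs: (0,2), (0,3), (1,3), (1,4), (2,4)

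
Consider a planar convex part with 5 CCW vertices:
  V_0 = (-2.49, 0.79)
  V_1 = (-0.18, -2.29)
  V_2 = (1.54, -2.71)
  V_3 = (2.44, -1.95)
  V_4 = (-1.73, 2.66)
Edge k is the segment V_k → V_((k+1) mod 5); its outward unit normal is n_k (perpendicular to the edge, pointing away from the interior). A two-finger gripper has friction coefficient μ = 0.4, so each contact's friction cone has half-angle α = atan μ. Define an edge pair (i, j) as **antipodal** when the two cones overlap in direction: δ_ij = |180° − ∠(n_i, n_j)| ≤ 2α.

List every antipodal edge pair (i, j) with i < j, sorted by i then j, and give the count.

count = 3; pairs: (0,3), (1,3), (2,4)

α = atan 0.4 = 21.80°;  2α = 43.60°
n_0 = (-0.8000, -0.6000)
n_1 = (-0.2372, -0.9715)
n_2 = (+0.6452, -0.7640)
n_3 = (+0.7416, +0.6708)
n_4 = (-0.9264, +0.3765)
  (0,1): δ = 140.59°  ·
  (0,2): δ = 86.69°  ·
  (0,3): δ = 5.26°  ✓
  (0,4): δ = 121.01°  ·
  (1,2): δ = 126.10°  ·
  (1,3): δ = 34.15°  ✓
  (1,4): δ = 81.60°  ·
  (2,3): δ = 88.05°  ·
  (2,4): δ = 27.70°  ✓
  (3,4): δ = 64.25°  ·
antipodal pairs: 3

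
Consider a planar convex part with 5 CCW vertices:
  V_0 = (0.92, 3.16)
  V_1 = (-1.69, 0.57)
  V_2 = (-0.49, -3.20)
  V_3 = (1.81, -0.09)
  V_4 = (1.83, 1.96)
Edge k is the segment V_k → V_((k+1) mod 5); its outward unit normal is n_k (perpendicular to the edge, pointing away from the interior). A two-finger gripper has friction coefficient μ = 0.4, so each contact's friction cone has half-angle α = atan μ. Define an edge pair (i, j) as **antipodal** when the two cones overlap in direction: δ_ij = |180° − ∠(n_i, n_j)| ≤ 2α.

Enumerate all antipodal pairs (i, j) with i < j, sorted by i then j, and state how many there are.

α = atan 0.4 = 21.80°;  2α = 43.60°
n_0 = (-0.7044, +0.7098)
n_1 = (-0.9529, -0.3033)
n_2 = (+0.8040, -0.5946)
n_3 = (+1.0000, -0.0098)
n_4 = (+0.7968, +0.6042)
  (0,1): δ = 117.12°  ·
  (0,2): δ = 8.74°  ✓
  (0,3): δ = 44.66°  ·
  (0,4): δ = 82.39°  ·
  (1,2): δ = 54.14°  ·
  (1,3): δ = 18.22°  ✓
  (1,4): δ = 19.52°  ✓
  (2,3): δ = 144.07°  ·
  (2,4): δ = 106.34°  ·
  (3,4): δ = 142.27°  ·
antipodal pairs: 3

count = 3; pairs: (0,2), (1,3), (1,4)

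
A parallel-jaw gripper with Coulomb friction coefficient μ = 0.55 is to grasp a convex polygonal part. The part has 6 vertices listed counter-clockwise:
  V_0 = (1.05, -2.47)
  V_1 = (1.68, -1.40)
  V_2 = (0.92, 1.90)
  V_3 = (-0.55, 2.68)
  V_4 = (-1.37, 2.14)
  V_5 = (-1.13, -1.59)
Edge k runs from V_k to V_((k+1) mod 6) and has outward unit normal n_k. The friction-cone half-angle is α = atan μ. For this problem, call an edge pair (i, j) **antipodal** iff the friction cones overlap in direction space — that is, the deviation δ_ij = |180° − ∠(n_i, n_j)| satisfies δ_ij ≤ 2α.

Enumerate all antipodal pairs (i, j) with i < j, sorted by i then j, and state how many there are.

α = atan 0.55 = 28.81°;  2α = 57.62°
n_0 = (+0.8617, -0.5074)
n_1 = (+0.9745, +0.2244)
n_2 = (+0.4687, +0.8833)
n_3 = (-0.5500, +0.8352)
n_4 = (-0.9979, -0.0642)
n_5 = (-0.3743, -0.9273)
  (0,1): δ = 136.54°  ·
  (0,2): δ = 87.46°  ·
  (0,3): δ = 26.14°  ✓
  (0,4): δ = 34.17°  ✓
  (0,5): δ = 98.51°  ·
  (1,2): δ = 130.92°  ·
  (1,3): δ = 69.60°  ·
  (1,4): δ = 9.29°  ✓
  (1,5): δ = 55.05°  ✓
  (2,3): δ = 118.68°  ·
  (2,4): δ = 58.37°  ·
  (2,5): δ = 5.97°  ✓
  (3,4): δ = 119.68°  ·
  (3,5): δ = 55.35°  ✓
  (4,5): δ = 115.66°  ·
antipodal pairs: 6

count = 6; pairs: (0,3), (0,4), (1,4), (1,5), (2,5), (3,5)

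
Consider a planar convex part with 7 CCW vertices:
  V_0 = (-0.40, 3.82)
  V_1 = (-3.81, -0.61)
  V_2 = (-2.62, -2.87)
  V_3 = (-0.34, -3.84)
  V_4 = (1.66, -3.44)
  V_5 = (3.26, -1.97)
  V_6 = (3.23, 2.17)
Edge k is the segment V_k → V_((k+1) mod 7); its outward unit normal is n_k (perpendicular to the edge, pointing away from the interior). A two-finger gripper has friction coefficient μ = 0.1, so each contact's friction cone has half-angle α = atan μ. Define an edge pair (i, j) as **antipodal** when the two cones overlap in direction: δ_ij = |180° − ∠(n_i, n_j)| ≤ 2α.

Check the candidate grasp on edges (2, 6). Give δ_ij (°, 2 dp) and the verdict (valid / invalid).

α = atan 0.1 = 5.71°;  2α = 11.42°
edge 2: e_2 = (+2.28, -0.97);  n_2 = (-0.3915, -0.9202)
edge 6: e_6 = (-3.63, +1.65);  n_6 = (+0.4138, +0.9104)
∠(n_2, n_6) = 178.60°
δ = |180° − 178.60°| = 1.40°
1.40° ≤ 2α = 11.42°  →  valid

δ = 1.40°, valid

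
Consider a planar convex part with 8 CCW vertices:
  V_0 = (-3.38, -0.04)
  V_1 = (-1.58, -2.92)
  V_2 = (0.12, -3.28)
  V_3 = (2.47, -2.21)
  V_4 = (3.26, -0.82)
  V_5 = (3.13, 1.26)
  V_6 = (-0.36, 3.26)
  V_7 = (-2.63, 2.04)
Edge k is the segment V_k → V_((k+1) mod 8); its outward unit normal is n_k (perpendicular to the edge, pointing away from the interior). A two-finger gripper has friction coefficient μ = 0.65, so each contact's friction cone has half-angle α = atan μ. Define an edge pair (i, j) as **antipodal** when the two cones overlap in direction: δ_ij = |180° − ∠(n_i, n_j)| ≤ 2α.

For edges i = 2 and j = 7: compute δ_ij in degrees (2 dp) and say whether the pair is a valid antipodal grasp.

δ = 45.69°, valid

α = atan 0.65 = 33.02°;  2α = 66.05°
edge 2: e_2 = (+2.35, +1.07);  n_2 = (+0.4144, -0.9101)
edge 7: e_7 = (-0.75, -2.08);  n_7 = (-0.9407, +0.3392)
∠(n_2, n_7) = 134.31°
δ = |180° − 134.31°| = 45.69°
45.69° ≤ 2α = 66.05°  →  valid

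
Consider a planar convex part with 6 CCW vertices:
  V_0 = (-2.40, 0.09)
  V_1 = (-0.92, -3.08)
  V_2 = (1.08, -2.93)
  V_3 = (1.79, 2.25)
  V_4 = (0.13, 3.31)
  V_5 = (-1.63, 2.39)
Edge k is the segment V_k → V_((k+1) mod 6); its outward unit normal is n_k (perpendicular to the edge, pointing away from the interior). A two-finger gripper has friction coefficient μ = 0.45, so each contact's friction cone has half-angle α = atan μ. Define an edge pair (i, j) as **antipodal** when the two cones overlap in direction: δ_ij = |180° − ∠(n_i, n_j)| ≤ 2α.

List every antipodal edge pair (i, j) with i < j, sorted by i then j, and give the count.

α = atan 0.45 = 24.23°;  2α = 48.46°
n_0 = (-0.9061, -0.4230)
n_1 = (+0.0748, -0.9972)
n_2 = (+0.9907, -0.1358)
n_3 = (+0.5382, +0.8428)
n_4 = (-0.4633, +0.8862)
n_5 = (-0.9483, +0.3175)
  (0,1): δ = 110.74°  ·
  (0,2): δ = 32.83°  ✓
  (0,3): δ = 32.41°  ✓
  (0,4): δ = 92.57°  ·
  (0,5): δ = 136.46°  ·
  (1,2): δ = 102.09°  ·
  (1,3): δ = 36.85°  ✓
  (1,4): δ = 23.31°  ✓
  (1,5): δ = 67.20°  ·
  (2,3): δ = 114.76°  ·
  (2,4): δ = 54.60°  ·
  (2,5): δ = 10.71°  ✓
  (3,4): δ = 119.84°  ·
  (3,5): δ = 75.95°  ·
  (4,5): δ = 136.11°  ·
antipodal pairs: 5

count = 5; pairs: (0,2), (0,3), (1,3), (1,4), (2,5)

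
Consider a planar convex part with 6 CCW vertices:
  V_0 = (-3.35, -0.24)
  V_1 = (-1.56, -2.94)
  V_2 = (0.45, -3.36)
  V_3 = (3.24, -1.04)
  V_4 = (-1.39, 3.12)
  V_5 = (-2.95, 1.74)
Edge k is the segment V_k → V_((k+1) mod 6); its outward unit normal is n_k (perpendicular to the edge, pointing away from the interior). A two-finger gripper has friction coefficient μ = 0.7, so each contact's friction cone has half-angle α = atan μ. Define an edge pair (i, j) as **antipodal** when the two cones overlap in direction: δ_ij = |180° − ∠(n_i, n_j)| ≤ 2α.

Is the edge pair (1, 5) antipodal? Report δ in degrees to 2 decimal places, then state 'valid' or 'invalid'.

δ = 90.38°, invalid

α = atan 0.7 = 34.99°;  2α = 69.98°
edge 1: e_1 = (+2.01, -0.42);  n_1 = (-0.2045, -0.9789)
edge 5: e_5 = (-0.40, -1.98);  n_5 = (-0.9802, +0.1980)
∠(n_1, n_5) = 89.62°
δ = |180° − 89.62°| = 90.38°
90.38° > 2α = 69.98°  →  invalid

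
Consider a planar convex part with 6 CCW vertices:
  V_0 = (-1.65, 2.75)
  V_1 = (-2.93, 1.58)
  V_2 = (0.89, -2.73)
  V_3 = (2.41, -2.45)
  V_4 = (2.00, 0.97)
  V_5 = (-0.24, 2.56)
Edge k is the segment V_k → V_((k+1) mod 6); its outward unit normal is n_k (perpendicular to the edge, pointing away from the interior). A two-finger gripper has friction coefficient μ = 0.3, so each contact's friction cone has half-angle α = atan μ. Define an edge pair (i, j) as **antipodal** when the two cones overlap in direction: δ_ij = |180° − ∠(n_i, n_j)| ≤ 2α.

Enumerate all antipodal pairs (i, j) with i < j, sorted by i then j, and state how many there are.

α = atan 0.3 = 16.70°;  2α = 33.40°
n_0 = (-0.6747, +0.7381)
n_1 = (-0.7484, -0.6633)
n_2 = (+0.1812, -0.9835)
n_3 = (+0.9929, +0.1190)
n_4 = (+0.5788, +0.8155)
n_5 = (+0.1335, +0.9910)
  (0,1): δ = 90.88°  ·
  (0,2): δ = 31.99°  ✓
  (0,3): δ = 54.41°  ·
  (0,4): δ = 102.20°  ·
  (0,5): δ = 129.90°  ·
  (1,2): δ = 121.11°  ·
  (1,3): δ = 34.71°  ·
  (1,4): δ = 13.08°  ✓
  (1,5): δ = 40.77°  ·
  (2,3): δ = 93.60°  ·
  (2,4): δ = 45.81°  ·
  (2,5): δ = 18.11°  ✓
  (3,4): δ = 132.20°  ·
  (3,5): δ = 104.51°  ·
  (4,5): δ = 152.31°  ·
antipodal pairs: 3

count = 3; pairs: (0,2), (1,4), (2,5)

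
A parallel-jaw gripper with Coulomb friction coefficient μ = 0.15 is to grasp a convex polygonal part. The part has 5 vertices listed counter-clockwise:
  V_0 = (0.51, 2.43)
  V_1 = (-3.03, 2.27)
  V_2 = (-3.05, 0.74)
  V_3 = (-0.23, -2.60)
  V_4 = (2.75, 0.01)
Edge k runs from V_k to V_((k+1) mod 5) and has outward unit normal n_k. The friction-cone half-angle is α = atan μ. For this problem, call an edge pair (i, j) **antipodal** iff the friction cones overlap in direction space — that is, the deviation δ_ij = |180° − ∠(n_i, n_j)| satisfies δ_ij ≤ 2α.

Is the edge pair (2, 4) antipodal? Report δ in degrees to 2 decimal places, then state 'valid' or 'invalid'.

δ = 2.61°, valid

α = atan 0.15 = 8.53°;  2α = 17.06°
edge 2: e_2 = (+2.82, -3.34);  n_2 = (-0.7641, -0.6451)
edge 4: e_4 = (-2.24, +2.42);  n_4 = (+0.7339, +0.6793)
∠(n_2, n_4) = 177.39°
δ = |180° − 177.39°| = 2.61°
2.61° ≤ 2α = 17.06°  →  valid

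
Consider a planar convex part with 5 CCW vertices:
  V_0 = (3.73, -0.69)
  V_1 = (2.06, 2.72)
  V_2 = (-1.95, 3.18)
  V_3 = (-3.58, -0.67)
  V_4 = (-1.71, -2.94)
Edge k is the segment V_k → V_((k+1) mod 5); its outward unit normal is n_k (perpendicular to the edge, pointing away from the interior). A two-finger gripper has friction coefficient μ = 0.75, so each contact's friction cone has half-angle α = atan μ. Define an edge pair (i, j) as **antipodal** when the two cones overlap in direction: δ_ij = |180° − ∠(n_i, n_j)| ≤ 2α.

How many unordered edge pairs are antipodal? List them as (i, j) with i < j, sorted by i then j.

α = atan 0.75 = 36.87°;  2α = 73.74°
n_0 = (+0.8981, +0.4398)
n_1 = (+0.1140, +0.9935)
n_2 = (-0.9209, +0.3899)
n_3 = (-0.7718, -0.6358)
n_4 = (+0.3822, -0.9241)
  (0,1): δ = 122.64°  ·
  (0,2): δ = 49.04°  ✓
  (0,3): δ = 13.39°  ✓
  (0,4): δ = 86.38°  ·
  (1,2): δ = 106.40°  ·
  (1,3): δ = 43.97°  ✓
  (1,4): δ = 29.01°  ✓
  (2,3): δ = 117.57°  ·
  (2,4): δ = 44.58°  ✓
  (3,4): δ = 107.01°  ·
antipodal pairs: 5

count = 5; pairs: (0,2), (0,3), (1,3), (1,4), (2,4)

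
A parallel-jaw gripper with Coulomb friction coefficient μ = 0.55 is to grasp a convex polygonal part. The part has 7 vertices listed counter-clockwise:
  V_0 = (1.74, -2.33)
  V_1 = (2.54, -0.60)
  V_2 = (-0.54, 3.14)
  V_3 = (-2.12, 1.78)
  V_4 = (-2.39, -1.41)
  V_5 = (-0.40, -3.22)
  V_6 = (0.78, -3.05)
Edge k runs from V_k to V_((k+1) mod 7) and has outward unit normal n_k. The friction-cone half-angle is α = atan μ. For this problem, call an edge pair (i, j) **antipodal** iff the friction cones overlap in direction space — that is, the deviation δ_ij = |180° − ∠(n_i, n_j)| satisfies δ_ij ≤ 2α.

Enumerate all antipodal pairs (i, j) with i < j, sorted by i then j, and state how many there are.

α = atan 0.55 = 28.81°;  2α = 57.62°
n_0 = (+0.9077, -0.4197)
n_1 = (+0.7719, +0.6357)
n_2 = (-0.6524, +0.7579)
n_3 = (-0.9964, +0.0843)
n_4 = (-0.6729, -0.7398)
n_5 = (+0.1426, -0.9898)
n_6 = (+0.6000, -0.8000)
  (0,1): δ = 115.71°  ·
  (0,2): δ = 24.46°  ✓
  (0,3): δ = 19.98°  ✓
  (0,4): δ = 72.53°  ·
  (0,5): δ = 123.02°  ·
  (0,6): δ = 151.69°  ·
  (1,2): δ = 88.75°  ·
  (1,3): δ = 44.31°  ✓
  (1,4): δ = 8.24°  ✓
  (1,5): δ = 58.73°  ·
  (1,6): δ = 87.40°  ·
  (2,3): δ = 135.56°  ·
  (2,4): δ = 83.01°  ·
  (2,5): δ = 32.52°  ✓
  (2,6): δ = 3.85°  ✓
  (3,4): δ = 127.45°  ·
  (3,5): δ = 76.96°  ·
  (3,6): δ = 48.29°  ✓
  (4,5): δ = 129.51°  ·
  (4,6): δ = 100.84°  ·
  (5,6): δ = 151.33°  ·
antipodal pairs: 7

count = 7; pairs: (0,2), (0,3), (1,3), (1,4), (2,5), (2,6), (3,6)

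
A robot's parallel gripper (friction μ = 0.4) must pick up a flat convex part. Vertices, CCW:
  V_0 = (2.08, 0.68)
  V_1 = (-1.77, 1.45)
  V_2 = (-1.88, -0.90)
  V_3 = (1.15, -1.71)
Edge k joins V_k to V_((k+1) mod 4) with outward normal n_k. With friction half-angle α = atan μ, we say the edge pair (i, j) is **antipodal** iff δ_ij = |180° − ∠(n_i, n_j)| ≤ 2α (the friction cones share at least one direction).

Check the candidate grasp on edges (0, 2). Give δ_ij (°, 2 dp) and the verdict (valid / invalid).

δ = 3.66°, valid

α = atan 0.4 = 21.80°;  2α = 43.60°
edge 0: e_0 = (-3.85, +0.77);  n_0 = (+0.1961, +0.9806)
edge 2: e_2 = (+3.03, -0.81);  n_2 = (-0.2583, -0.9661)
∠(n_0, n_2) = 176.34°
δ = |180° − 176.34°| = 3.66°
3.66° ≤ 2α = 43.60°  →  valid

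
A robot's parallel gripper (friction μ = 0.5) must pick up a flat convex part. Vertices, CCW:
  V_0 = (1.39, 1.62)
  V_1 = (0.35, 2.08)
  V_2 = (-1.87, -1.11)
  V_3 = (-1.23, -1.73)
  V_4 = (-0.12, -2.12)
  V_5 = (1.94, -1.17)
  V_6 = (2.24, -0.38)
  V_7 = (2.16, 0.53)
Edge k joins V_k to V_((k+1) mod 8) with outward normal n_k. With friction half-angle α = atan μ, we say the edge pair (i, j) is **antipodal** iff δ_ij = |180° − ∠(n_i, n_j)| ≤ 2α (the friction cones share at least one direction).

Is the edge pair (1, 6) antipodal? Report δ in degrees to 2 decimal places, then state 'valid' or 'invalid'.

α = atan 0.5 = 26.57°;  2α = 53.13°
edge 1: e_1 = (-2.22, -3.19);  n_1 = (-0.8208, +0.5712)
edge 6: e_6 = (-0.08, +0.91);  n_6 = (+0.9962, +0.0876)
∠(n_1, n_6) = 140.14°
δ = |180° − 140.14°| = 39.86°
39.86° ≤ 2α = 53.13°  →  valid

δ = 39.86°, valid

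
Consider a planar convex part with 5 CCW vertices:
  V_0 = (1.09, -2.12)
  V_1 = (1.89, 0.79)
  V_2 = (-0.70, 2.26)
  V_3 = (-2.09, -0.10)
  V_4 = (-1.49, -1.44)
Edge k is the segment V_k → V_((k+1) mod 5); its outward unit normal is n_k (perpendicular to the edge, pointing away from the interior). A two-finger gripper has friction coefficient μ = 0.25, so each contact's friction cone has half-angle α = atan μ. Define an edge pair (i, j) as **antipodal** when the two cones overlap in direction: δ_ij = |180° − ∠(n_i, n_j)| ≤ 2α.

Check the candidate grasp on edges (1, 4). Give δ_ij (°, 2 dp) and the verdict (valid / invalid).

α = atan 0.25 = 14.04°;  2α = 28.07°
edge 1: e_1 = (-2.59, +1.47);  n_1 = (+0.4936, +0.8697)
edge 4: e_4 = (+2.58, -0.68);  n_4 = (-0.2549, -0.9670)
∠(n_1, n_4) = 165.19°
δ = |180° − 165.19°| = 14.81°
14.81° ≤ 2α = 28.07°  →  valid

δ = 14.81°, valid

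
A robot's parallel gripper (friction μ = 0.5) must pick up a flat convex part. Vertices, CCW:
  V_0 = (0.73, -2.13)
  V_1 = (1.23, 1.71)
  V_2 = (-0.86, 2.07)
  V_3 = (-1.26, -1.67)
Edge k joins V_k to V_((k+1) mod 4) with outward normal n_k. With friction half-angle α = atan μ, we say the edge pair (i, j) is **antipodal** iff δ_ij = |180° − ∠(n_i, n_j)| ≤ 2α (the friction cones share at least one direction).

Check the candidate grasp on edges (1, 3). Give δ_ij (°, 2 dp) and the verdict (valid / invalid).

α = atan 0.5 = 26.57°;  2α = 53.13°
edge 1: e_1 = (-2.09, +0.36);  n_1 = (+0.1697, +0.9855)
edge 3: e_3 = (+1.99, -0.46);  n_3 = (-0.2252, -0.9743)
∠(n_1, n_3) = 176.76°
δ = |180° − 176.76°| = 3.24°
3.24° ≤ 2α = 53.13°  →  valid

δ = 3.24°, valid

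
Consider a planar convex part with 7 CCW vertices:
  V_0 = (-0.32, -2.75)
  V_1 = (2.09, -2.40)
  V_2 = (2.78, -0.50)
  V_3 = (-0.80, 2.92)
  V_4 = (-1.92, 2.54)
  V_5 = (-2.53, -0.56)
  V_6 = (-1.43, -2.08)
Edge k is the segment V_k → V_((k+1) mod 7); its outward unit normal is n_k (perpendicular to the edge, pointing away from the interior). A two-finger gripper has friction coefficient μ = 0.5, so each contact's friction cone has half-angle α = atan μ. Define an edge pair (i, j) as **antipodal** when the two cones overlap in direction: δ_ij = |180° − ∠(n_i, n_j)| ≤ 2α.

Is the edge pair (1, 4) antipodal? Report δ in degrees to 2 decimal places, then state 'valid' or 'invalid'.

δ = 8.83°, valid

α = atan 0.5 = 26.57°;  2α = 53.13°
edge 1: e_1 = (+0.69, +1.90);  n_1 = (+0.9399, -0.3413)
edge 4: e_4 = (-0.61, -3.10);  n_4 = (-0.9812, +0.1931)
∠(n_1, n_4) = 171.17°
δ = |180° − 171.17°| = 8.83°
8.83° ≤ 2α = 53.13°  →  valid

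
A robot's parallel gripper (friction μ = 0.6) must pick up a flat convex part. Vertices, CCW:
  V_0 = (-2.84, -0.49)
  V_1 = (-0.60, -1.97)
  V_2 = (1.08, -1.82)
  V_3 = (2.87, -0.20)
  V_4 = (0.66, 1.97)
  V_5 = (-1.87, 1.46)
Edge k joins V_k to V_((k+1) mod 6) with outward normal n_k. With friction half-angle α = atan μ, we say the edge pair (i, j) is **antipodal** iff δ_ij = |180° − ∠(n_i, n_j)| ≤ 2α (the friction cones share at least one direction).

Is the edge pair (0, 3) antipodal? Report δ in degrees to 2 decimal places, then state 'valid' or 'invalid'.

α = atan 0.6 = 30.96°;  2α = 61.93°
edge 0: e_0 = (+2.24, -1.48);  n_0 = (-0.5513, -0.8343)
edge 3: e_3 = (-2.21, +2.17);  n_3 = (+0.7006, +0.7135)
∠(n_0, n_3) = 168.98°
δ = |180° − 168.98°| = 11.02°
11.02° ≤ 2α = 61.93°  →  valid

δ = 11.02°, valid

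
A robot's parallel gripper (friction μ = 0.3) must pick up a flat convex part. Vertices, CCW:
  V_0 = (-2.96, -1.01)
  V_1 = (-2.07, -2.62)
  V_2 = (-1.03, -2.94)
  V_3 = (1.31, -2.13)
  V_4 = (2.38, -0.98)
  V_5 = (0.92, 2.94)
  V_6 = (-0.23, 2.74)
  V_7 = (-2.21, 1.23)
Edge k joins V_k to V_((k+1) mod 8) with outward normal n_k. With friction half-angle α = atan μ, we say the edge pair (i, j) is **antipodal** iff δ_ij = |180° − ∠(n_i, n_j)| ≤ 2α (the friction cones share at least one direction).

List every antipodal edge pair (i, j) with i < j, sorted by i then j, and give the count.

count = 6; pairs: (0,4), (1,5), (2,5), (2,6), (3,6), (3,7)

α = atan 0.3 = 16.70°;  2α = 33.40°
n_0 = (-0.8752, -0.4838)
n_1 = (-0.2941, -0.9558)
n_2 = (+0.3271, -0.9450)
n_3 = (+0.7321, -0.6812)
n_4 = (+0.9371, +0.3490)
n_5 = (-0.1713, +0.9852)
n_6 = (-0.6064, +0.7952)
n_7 = (-0.9483, +0.3175)
  (0,1): δ = 136.04°  ·
  (0,2): δ = 99.84°  ·
  (0,3): δ = 71.87°  ·
  (0,4): δ = 8.51°  ✓
  (0,5): δ = 70.93°  ·
  (0,6): δ = 98.40°  ·
  (0,7): δ = 132.55°  ·
  (1,2): δ = 143.80°  ·
  (1,3): δ = 115.83°  ·
  (1,4): δ = 52.47°  ·
  (1,5): δ = 26.97°  ✓
  (1,6): δ = 54.43°  ·
  (1,7): δ = 88.59°  ·
  (2,3): δ = 152.03°  ·
  (2,4): δ = 88.67°  ·
  (2,5): δ = 9.23°  ✓
  (2,6): δ = 18.24°  ✓
  (2,7): δ = 52.39°  ·
  (3,4): δ = 116.64°  ·
  (3,5): δ = 37.20°  ·
  (3,6): δ = 9.73°  ✓
  (3,7): δ = 24.42°  ✓
  (4,5): δ = 100.56°  ·
  (4,6): δ = 73.10°  ·
  (4,7): δ = 38.94°  ·
  (5,6): δ = 152.54°  ·
  (5,7): δ = 118.38°  ·
  (6,7): δ = 145.84°  ·
antipodal pairs: 6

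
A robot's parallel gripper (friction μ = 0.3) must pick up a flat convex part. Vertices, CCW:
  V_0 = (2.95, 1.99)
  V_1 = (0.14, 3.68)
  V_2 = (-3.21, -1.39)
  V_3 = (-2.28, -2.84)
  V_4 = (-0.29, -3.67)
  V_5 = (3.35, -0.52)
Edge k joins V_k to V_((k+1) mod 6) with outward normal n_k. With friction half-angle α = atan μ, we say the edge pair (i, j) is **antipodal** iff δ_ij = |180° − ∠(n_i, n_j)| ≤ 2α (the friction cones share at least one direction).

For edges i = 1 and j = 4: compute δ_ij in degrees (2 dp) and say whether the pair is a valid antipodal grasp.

δ = 15.67°, valid

α = atan 0.3 = 16.70°;  2α = 33.40°
edge 1: e_1 = (-3.35, -5.07);  n_1 = (-0.8343, +0.5513)
edge 4: e_4 = (+3.64, +3.15);  n_4 = (+0.6544, -0.7562)
∠(n_1, n_4) = 164.33°
δ = |180° − 164.33°| = 15.67°
15.67° ≤ 2α = 33.40°  →  valid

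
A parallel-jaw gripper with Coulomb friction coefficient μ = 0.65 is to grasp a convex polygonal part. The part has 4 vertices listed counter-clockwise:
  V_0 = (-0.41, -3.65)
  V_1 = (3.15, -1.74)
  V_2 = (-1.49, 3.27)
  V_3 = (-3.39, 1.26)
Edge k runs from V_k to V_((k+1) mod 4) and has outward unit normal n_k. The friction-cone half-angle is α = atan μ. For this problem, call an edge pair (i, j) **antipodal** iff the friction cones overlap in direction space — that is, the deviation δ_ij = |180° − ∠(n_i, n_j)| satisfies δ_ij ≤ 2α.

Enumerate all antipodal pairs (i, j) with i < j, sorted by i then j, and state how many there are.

count = 2; pairs: (0,2), (1,3)

α = atan 0.65 = 33.02°;  2α = 66.05°
n_0 = (+0.4728, -0.8812)
n_1 = (+0.7337, +0.6795)
n_2 = (-0.7267, +0.6869)
n_3 = (-0.8549, -0.5188)
  (0,1): δ = 75.41°  ·
  (0,2): δ = 18.40°  ✓
  (0,3): δ = 93.04°  ·
  (1,2): δ = 86.19°  ·
  (1,3): δ = 11.55°  ✓
  (2,3): δ = 105.36°  ·
antipodal pairs: 2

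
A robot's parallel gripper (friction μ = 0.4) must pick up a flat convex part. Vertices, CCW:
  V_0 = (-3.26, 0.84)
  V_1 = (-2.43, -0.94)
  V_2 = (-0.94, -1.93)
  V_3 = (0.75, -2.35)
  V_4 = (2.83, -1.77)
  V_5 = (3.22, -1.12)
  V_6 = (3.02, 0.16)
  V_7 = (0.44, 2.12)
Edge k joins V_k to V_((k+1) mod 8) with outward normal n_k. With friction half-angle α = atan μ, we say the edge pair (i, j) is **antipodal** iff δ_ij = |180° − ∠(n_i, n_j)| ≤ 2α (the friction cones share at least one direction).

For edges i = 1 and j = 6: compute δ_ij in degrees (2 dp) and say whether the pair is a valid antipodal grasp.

δ = 3.62°, valid

α = atan 0.4 = 21.80°;  2α = 43.60°
edge 1: e_1 = (+1.49, -0.99);  n_1 = (-0.5534, -0.8329)
edge 6: e_6 = (-2.58, +1.96);  n_6 = (+0.6049, +0.7963)
∠(n_1, n_6) = 176.38°
δ = |180° − 176.38°| = 3.62°
3.62° ≤ 2α = 43.60°  →  valid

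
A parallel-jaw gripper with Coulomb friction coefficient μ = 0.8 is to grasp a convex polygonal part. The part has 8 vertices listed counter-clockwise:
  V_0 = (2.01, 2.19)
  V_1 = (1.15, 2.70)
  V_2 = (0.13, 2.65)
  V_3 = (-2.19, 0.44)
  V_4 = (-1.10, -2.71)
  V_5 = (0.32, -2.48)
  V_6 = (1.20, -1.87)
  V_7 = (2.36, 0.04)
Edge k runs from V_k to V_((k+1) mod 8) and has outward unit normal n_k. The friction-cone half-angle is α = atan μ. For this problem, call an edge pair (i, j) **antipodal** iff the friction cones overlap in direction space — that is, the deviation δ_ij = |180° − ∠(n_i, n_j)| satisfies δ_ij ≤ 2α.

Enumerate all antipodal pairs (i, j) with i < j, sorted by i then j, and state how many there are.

α = atan 0.8 = 38.66°;  2α = 77.32°
n_0 = (+0.5101, +0.8601)
n_1 = (-0.0490, +0.9988)
n_2 = (-0.6897, +0.7241)
n_3 = (-0.9450, -0.3270)
n_4 = (+0.1599, -0.9871)
n_5 = (+0.5697, -0.8219)
n_6 = (+0.8547, -0.5191)
n_7 = (+0.9870, +0.1607)
  (0,1): δ = 146.52°  ·
  (0,2): δ = 105.72°  ·
  (0,3): δ = 40.24°  ✓
  (0,4): δ = 39.87°  ✓
  (0,5): δ = 65.40°  ✓
  (0,6): δ = 89.40°  ·
  (0,7): δ = 129.92°  ·
  (1,2): δ = 139.20°  ·
  (1,3): δ = 73.72°  ✓
  (1,4): δ = 6.39°  ✓
  (1,5): δ = 31.92°  ✓
  (1,6): δ = 55.92°  ✓
  (1,7): δ = 96.44°  ·
  (2,3): δ = 114.52°  ·
  (2,4): δ = 34.41°  ✓
  (2,5): δ = 8.88°  ✓
  (2,6): δ = 15.12°  ✓
  (2,7): δ = 55.64°  ✓
  (3,4): δ = 99.89°  ·
  (3,5): δ = 74.36°  ✓
  (3,6): δ = 50.36°  ✓
  (3,7): δ = 9.84°  ✓
  (4,5): δ = 154.47°  ·
  (4,6): δ = 130.47°  ·
  (4,7): δ = 89.95°  ·
  (5,6): δ = 156.00°  ·
  (5,7): δ = 115.48°  ·
  (6,7): δ = 139.48°  ·
antipodal pairs: 14

count = 14; pairs: (0,3), (0,4), (0,5), (1,3), (1,4), (1,5), (1,6), (2,4), (2,5), (2,6), (2,7), (3,5), (3,6), (3,7)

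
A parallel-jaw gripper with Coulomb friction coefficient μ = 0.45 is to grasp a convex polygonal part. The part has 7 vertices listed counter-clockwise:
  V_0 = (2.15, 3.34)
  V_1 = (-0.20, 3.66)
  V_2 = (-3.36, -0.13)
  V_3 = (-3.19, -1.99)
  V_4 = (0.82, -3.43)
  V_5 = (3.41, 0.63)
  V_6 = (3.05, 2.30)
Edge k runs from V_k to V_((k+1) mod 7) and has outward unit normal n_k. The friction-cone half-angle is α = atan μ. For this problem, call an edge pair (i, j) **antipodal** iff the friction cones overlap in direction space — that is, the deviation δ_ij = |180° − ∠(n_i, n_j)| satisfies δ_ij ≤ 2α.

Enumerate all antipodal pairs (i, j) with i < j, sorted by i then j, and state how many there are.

α = atan 0.45 = 24.23°;  2α = 48.46°
n_0 = (+0.1349, +0.9909)
n_1 = (-0.7681, +0.6404)
n_2 = (-0.9958, -0.0910)
n_3 = (-0.3380, -0.9412)
n_4 = (+0.8431, -0.5378)
n_5 = (+0.9775, +0.2107)
n_6 = (+0.7562, +0.6544)
  (0,1): δ = 122.07°  ·
  (0,2): δ = 77.02°  ·
  (0,3): δ = 12.00°  ✓
  (0,4): δ = 65.22°  ·
  (0,5): δ = 109.92°  ·
  (0,6): δ = 138.63°  ·
  (1,2): δ = 134.96°  ·
  (1,3): δ = 69.93°  ·
  (1,4): δ = 7.29°  ✓
  (1,5): δ = 51.99°  ·
  (1,6): δ = 80.69°  ·
  (2,3): δ = 114.98°  ·
  (2,4): δ = 37.76°  ✓
  (2,5): δ = 6.94°  ✓
  (2,6): δ = 35.65°  ✓
  (3,4): δ = 102.78°  ·
  (3,5): δ = 58.08°  ·
  (3,6): δ = 29.37°  ✓
  (4,5): δ = 135.30°  ·
  (4,6): δ = 106.59°  ·
  (5,6): δ = 151.29°  ·
antipodal pairs: 6

count = 6; pairs: (0,3), (1,4), (2,4), (2,5), (2,6), (3,6)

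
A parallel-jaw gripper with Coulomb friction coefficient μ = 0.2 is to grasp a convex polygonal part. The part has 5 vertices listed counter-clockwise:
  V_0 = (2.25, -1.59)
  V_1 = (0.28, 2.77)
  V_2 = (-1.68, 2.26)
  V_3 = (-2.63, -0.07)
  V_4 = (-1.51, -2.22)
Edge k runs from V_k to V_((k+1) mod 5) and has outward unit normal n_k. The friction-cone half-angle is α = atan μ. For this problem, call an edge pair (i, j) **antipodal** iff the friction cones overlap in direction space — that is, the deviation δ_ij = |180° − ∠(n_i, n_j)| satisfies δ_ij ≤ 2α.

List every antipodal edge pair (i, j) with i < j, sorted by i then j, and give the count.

count = 2; pairs: (0,3), (1,4)

α = atan 0.2 = 11.31°;  2α = 22.62°
n_0 = (+0.9113, +0.4118)
n_1 = (-0.2518, +0.9678)
n_2 = (-0.9260, +0.3775)
n_3 = (-0.8869, -0.4620)
n_4 = (+0.1652, -0.9863)
  (0,1): δ = 99.73°  ·
  (0,2): δ = 46.50°  ·
  (0,3): δ = 3.20°  ✓
  (0,4): δ = 75.20°  ·
  (1,2): δ = 126.77°  ·
  (1,3): δ = 77.07°  ·
  (1,4): δ = 5.07°  ✓
  (2,3): δ = 130.30°  ·
  (2,4): δ = 58.31°  ·
  (3,4): δ = 108.00°  ·
antipodal pairs: 2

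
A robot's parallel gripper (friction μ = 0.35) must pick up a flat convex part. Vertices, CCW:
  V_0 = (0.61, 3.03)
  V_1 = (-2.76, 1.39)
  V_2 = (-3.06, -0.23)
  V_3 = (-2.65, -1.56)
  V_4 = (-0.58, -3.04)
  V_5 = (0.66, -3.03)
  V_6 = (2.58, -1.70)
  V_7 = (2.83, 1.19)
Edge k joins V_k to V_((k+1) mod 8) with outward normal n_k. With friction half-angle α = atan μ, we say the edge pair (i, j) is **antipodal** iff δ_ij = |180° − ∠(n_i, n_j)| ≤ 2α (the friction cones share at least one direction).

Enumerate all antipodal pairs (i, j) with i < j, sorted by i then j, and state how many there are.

α = atan 0.35 = 19.29°;  2α = 38.58°
n_0 = (-0.4376, +0.8992)
n_1 = (-0.9833, +0.1821)
n_2 = (-0.9556, -0.2946)
n_3 = (-0.5816, -0.8135)
n_4 = (+0.0081, -1.0000)
n_5 = (+0.5694, -0.8220)
n_6 = (+0.9963, -0.0862)
n_7 = (+0.6381, +0.7699)
  (0,1): δ = 126.44°  ·
  (0,2): δ = 98.82°  ·
  (0,3): δ = 61.51°  ·
  (0,4): δ = 25.49°  ✓
  (0,5): δ = 8.76°  ✓
  (0,6): δ = 59.11°  ·
  (0,7): δ = 114.40°  ·
  (1,2): δ = 152.38°  ·
  (1,3): δ = 115.07°  ·
  (1,4): δ = 79.05°  ·
  (1,5): δ = 44.80°  ·
  (1,6): δ = 5.55°  ✓
  (1,7): δ = 60.84°  ·
  (2,3): δ = 142.70°  ·
  (2,4): δ = 106.67°  ·
  (2,5): δ = 72.42°  ·
  (2,6): δ = 22.08°  ✓
  (2,7): δ = 33.21°  ✓
  (3,4): δ = 143.97°  ·
  (3,5): δ = 109.73°  ·
  (3,6): δ = 59.38°  ·
  (3,7): δ = 4.09°  ✓
  (4,5): δ = 145.75°  ·
  (4,6): δ = 95.41°  ·
  (4,7): δ = 40.11°  ·
  (5,6): δ = 129.65°  ·
  (5,7): δ = 74.36°  ·
  (6,7): δ = 124.71°  ·
antipodal pairs: 6

count = 6; pairs: (0,4), (0,5), (1,6), (2,6), (2,7), (3,7)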